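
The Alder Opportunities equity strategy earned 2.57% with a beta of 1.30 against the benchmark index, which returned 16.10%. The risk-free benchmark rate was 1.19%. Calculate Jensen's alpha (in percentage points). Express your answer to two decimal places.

-18.00

CAPM expected return = Rf + β(Rm − Rf) = 1.19% + 1.30 × (16.10% − 1.19%) = 1.19 + 1.30 × 14.91 = 20.5730%
Jensen's α = Rp − E[R] = 2.57% − 20.5730% = -18.0030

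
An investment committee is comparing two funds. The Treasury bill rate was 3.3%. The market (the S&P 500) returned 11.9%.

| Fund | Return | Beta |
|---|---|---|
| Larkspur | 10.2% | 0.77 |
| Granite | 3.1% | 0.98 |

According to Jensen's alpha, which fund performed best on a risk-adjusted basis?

Larkspur: α = 10.2% − [3.3% + 0.77 × (11.9% − 3.3%)] = 0.278
Granite: α = 3.1% − [3.3% + 0.98 × (11.9% − 3.3%)] = -8.628
Highest: Larkspur (0.278).

Larkspur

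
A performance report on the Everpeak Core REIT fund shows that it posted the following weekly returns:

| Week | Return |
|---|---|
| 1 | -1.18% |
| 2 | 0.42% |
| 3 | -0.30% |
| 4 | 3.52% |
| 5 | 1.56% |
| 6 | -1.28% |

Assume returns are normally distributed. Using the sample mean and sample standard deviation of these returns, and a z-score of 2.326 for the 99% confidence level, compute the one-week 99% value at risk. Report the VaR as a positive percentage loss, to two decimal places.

3.82

μ = (-1.18 + 0.42 − 0.3 + 3.52 + 1.56 − 1.28) / 6 = 2.740 / 6 = 0.4567%
Σ(r − μ)² = 16.8699; sample σ = √(16.8699/5) = 1.8368%
VaR = −(μ − z·σ) = −(0.4567 − 2.326 × 1.8368) = −(-3.8157) = 3.8157%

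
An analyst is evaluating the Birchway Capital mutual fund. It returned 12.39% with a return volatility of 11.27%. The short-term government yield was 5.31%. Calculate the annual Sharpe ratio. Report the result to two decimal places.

Sharpe = (Rp − Rf) / σp = (12.39% − 5.31%) / 11.27% = 7.08% / 11.27% = 0.6282

0.63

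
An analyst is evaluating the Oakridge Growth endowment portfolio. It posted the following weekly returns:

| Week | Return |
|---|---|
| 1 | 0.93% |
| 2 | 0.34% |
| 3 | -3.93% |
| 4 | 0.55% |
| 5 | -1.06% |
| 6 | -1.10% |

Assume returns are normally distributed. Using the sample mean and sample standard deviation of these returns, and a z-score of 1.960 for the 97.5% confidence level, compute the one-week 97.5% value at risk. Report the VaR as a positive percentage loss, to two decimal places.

μ = (0.93 + 0.34 − 3.93 + 0.55 − 1.06 − 1.1) / 6 = -0.7117%
Σ(r − μ)² = 16.0227; sample σ = √(16.0227/5) = 1.7901%
VaR = −(μ − z·σ) = −(-0.7117 − 1.960 × 1.7901) = −(-4.2203) = 4.2203%

4.22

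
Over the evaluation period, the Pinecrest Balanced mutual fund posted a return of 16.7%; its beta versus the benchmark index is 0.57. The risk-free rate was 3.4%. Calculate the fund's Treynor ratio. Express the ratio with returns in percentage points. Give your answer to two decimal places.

Treynor = (Rp − Rf) / β = (16.7% − 3.4%) / 0.57 = 13.30 / 0.57 = 23.3333

23.33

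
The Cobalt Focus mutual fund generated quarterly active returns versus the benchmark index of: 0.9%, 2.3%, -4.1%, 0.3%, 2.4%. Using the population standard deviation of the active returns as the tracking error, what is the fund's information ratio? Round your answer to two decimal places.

0.15

μ = (0.9 + 2.3 − 4.1 + 0.3 + 2.4) / 5 = 1.80 / 5 = 0.3600%
Σ(r − μ)² = 28.1120; population σ = √(28.1120/5) = 2.3712%
IR = μ / tracking error = 0.3600 / 2.3712 = 0.1518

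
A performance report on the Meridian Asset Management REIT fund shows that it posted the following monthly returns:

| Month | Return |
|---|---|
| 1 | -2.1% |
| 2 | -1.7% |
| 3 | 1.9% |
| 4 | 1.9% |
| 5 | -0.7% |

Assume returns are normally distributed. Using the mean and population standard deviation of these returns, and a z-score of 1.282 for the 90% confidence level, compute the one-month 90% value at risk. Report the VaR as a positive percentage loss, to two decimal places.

Mean return μ = -0.70 / 5 = -0.1400%
Σ(r − μ)² = 14.9120; population σ = √(14.9120/5) = 1.7270%
VaR = −(μ − z·σ) = −(-0.1400 − 1.282 × 1.7270) = −(-2.3540) = 2.3540%

2.35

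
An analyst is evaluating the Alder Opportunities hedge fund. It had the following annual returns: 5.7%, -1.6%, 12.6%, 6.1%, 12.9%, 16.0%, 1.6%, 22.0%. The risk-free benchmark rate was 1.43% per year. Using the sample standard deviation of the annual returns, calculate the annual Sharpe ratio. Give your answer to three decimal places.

1.017

Mean return r̄ = 75.30 / 8 = 9.4125%
Sample std dev = √[431.2288 / 7] = 7.8488%
Sharpe = (r̄ − rf) / σ = (9.4125 − 1.43) / 7.8488 = 7.9825 / 7.8488 = 1.0170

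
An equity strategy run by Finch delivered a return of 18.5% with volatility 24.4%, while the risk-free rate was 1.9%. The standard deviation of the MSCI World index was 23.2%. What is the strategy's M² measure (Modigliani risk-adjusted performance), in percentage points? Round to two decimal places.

Sharpe = (Rp − Rf) / σp = (18.5% − 1.9%) / 24.4% = 0.6803
M² = Rf + Sharpe × σm = 1.9% + 0.6803 × 23.2% = 17.6830%

17.68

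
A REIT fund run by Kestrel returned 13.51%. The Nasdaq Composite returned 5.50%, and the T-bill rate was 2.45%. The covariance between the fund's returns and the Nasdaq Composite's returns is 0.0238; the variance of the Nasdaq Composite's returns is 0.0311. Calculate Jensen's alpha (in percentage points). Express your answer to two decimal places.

β = Cov / Var = 0.0238 / 0.0311 = 0.7653
E[R] = Rf + β(Rm − Rf) = 2.45% + 0.7653 × (5.50% − 2.45%) = 4.7842%
α = Rp − E[R] = 13.51% − 4.7842% = 8.7258

8.73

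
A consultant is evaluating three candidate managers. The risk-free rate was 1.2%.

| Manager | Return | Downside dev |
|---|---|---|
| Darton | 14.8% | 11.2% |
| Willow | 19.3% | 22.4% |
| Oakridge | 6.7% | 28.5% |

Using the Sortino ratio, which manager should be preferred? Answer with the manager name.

Darton

Darton: Sortino ratio = (14.8% − 1.2%) / 11.2% = 1.214
Willow: Sortino ratio = (19.3% − 1.2%) / 22.4% = 0.808
Oakridge: Sortino ratio = (6.7% − 1.2%) / 28.5% = 0.193
Highest: Darton (1.214).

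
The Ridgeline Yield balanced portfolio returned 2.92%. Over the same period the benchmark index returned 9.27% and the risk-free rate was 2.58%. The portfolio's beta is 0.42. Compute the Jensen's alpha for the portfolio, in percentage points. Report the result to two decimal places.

CAPM expected return = Rf + β(Rm − Rf) = 2.58% + 0.42 × (9.27% − 2.58%) = 2.58 + 0.42 × 6.69 = 5.3898%
Jensen's α = Rp − E[R] = 2.92% − 5.3898% = -2.4698

-2.47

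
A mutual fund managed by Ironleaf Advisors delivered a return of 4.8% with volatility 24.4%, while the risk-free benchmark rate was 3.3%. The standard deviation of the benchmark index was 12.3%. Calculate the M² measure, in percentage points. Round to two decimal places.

Sharpe = (Rp − Rf) / σp = (4.8% − 3.3%) / 24.4% = 0.0615
M² = Rf + Sharpe × σm = 3.3% + 0.0615 × 12.3% = 4.0565%

4.06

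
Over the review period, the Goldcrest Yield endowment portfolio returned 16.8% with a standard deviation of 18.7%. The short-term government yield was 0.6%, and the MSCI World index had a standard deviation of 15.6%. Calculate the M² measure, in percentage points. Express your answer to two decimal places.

Sharpe = (Rp − Rf) / σp = (16.8% − 0.6%) / 18.7% = 0.8663
M² = Rf + Sharpe × σm = 0.6% + 0.8663 × 15.6% = 14.1143%

14.11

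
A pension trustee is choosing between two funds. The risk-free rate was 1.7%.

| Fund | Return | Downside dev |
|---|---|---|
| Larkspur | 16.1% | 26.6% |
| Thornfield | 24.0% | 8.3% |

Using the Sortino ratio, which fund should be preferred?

Larkspur: Sortino ratio = (16.1% − 1.7%) / 26.6% = 0.541
Thornfield: Sortino ratio = (24.0% − 1.7%) / 8.3% = 2.687
Highest: Thornfield (2.687).

Thornfield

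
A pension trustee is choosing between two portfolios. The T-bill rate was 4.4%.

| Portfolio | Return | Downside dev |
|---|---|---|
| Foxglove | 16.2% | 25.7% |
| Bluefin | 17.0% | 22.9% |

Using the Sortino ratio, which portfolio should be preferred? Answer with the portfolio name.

Bluefin

Foxglove: Sortino ratio = (16.2% − 4.4%) / 25.7% = 0.459
Bluefin: Sortino ratio = (17.0% − 4.4%) / 22.9% = 0.550
Highest: Bluefin (0.550).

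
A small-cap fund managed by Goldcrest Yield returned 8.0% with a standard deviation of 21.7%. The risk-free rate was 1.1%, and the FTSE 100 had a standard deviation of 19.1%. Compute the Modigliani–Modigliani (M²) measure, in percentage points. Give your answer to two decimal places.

Sharpe = (Rp − Rf) / σp = (8.0% − 1.1%) / 21.7% = 0.3180
M² = Rf + Sharpe × σm = 1.1% + 0.3180 × 19.1% = 7.1738%

7.17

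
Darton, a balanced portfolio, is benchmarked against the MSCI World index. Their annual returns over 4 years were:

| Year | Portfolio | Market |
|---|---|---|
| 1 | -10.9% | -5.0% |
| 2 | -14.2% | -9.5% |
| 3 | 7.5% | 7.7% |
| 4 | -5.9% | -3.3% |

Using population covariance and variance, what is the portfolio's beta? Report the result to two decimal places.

r̄p = -5.8750%,  r̄m = -2.5250%
Cov = Σ(rp − r̄p)(rm − r̄m) / 4 = 51.8206
Var(rm) = Σ(rm − r̄m)² / 4 = 39.9819
β = Cov / Var = 51.8206 / 39.9819 = 1.2961

1.30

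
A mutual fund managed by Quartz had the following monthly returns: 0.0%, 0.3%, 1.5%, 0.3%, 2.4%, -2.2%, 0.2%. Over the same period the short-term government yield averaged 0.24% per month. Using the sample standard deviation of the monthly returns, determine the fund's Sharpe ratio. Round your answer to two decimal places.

Mean return r̄ = 2.50 / 7 = 0.3571%
Sample σ = √[Σ(r − r̄)² / 6] = √[12.1771 / 6] = √2.0295 = 1.4246%
Sharpe = (r̄ − rf) / σ = (0.3571 − 0.24) / 1.4246 = 0.1171 / 1.4246 = 0.0822

0.08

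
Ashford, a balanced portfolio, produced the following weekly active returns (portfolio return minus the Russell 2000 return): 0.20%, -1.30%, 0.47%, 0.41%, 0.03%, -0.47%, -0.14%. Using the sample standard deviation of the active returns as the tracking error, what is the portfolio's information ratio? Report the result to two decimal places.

r̄ = (0.2 − 1.3 + 0.47 + 0.41 + 0.03 − 0.47 − 0.14) / 7 = -0.800 / 7 = -0.1143%
Σ(r − r̄)² = (0.2 − (-0.1143))² + (-1.3 − (-0.1143))² + (0.47 − (-0.1143))² + … = 2.2690
sample σ = √(2.2690 / 6) = √0.3782 = 0.6150%
IR = r̄ / tracking error = -0.1143 / 0.6150 = -0.1859

-0.19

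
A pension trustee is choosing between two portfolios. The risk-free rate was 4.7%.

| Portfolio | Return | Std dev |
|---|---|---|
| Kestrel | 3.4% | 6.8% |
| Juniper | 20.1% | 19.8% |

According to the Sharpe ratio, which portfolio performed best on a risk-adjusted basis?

Juniper

Kestrel: Sharpe ratio = (3.4% − 4.7%) / 6.8% = -0.191
Juniper: Sharpe ratio = (20.1% − 4.7%) / 19.8% = 0.778
Highest: Juniper (0.778).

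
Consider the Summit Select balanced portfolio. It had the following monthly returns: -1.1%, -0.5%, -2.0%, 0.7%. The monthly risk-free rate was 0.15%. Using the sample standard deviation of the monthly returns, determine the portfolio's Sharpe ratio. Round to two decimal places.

-0.77

r̄ = (-1.1 − 0.5 − 2 + 0.7) / 4 = -2.90 / 4 = -0.7250%
Σ(r − r̄)² = (-1.1 − (-0.7250))² + (-0.5 − (-0.7250))² + … = 3.8475
σ = √[3.8475 / 3] = 1.1325%
Sharpe = (r̄ − rf) / σ = (-0.7250 − 0.15) / 1.1325 = -0.8750 / 1.1325 = -0.7726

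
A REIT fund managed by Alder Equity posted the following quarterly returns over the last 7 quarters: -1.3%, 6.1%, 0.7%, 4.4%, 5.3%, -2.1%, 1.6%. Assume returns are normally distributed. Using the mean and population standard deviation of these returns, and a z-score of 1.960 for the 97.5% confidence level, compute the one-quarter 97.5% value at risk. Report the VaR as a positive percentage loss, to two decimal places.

Mean return r̄ = 14.70 / 7 = 2.1000%
Population σ = √[Σ(r − r̄)² / 7] = √[62.9400 / 7] = √8.9914 = 2.9986%
VaR = −(r̄ − z·σ) = −(2.1000 − 1.960 × 2.9986) = −(-3.7773) = 3.7773%

3.78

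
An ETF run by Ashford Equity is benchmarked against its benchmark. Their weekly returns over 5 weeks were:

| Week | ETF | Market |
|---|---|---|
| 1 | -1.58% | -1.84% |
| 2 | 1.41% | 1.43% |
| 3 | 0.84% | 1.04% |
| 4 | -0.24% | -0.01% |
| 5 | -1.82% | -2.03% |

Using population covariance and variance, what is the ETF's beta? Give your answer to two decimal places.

r̄p = -0.2780%,  r̄m = -0.2820%
Cov = Σ(rp − r̄p)(rm − r̄m) / 5 = 1.8204
Var(rm) = Σ(rm − r̄m)² / 5 = 2.0471
β = Cov / Var = 1.8204 / 2.0471 = 0.8893

0.89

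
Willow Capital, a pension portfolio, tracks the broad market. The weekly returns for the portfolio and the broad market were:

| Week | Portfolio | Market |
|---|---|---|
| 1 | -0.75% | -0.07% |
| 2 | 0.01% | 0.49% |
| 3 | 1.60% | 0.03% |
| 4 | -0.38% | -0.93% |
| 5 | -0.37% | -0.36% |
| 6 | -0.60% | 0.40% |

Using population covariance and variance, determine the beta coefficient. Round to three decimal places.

r̄p = -0.0817%,  r̄m = -0.0733%
Cov = Σ(rp − r̄p)(rm − r̄m) / 6 = 0.0527
Var(rm) = Σ(rm − r̄m)² / 6 = 0.2280
β = Cov / Var = 0.0527 / 0.2280 = 0.2311

0.231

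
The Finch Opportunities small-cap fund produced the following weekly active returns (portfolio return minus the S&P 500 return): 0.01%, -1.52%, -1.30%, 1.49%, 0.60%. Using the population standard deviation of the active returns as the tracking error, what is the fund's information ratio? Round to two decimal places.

μ = (0.01 − 1.52 − 1.3 + 1.49 + 0.6) / 5 = -0.1440%
Σ(r − μ)² = (0.01 − (-0.1440))² + (-1.52 − (-0.1440))² + (-1.3 − (-0.1440))² + … = 6.4769
population σ = √(6.4769 / 5) = √1.2954 = 1.1382%
IR = μ / tracking error = -0.1440 / 1.1382 = -0.1265

-0.13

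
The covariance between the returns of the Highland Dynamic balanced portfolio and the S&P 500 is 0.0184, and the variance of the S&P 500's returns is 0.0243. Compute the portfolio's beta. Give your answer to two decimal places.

0.76

β = Cov(Rp, Rm) / Var(Rm) = 0.0184 / 0.0243 = 0.7572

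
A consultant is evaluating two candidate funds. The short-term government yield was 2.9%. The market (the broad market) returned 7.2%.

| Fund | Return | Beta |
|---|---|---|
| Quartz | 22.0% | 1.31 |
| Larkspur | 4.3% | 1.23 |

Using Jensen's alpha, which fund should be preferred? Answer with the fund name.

Quartz

Quartz: α = 22.0% − [2.9% + 1.31 × (7.2% − 2.9%)] = 13.467
Larkspur: α = 4.3% − [2.9% + 1.23 × (7.2% − 2.9%)] = -3.889
Highest: Quartz (13.467).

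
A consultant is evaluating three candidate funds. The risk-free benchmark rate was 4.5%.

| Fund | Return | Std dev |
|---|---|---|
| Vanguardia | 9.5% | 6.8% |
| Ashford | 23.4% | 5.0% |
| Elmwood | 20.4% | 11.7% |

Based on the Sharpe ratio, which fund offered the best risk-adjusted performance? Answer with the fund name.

Ashford

Vanguardia: Sharpe ratio = (9.5% − 4.5%) / 6.8% = 0.735
Ashford: Sharpe ratio = (23.4% − 4.5%) / 5.0% = 3.780
Elmwood: Sharpe ratio = (20.4% − 4.5%) / 11.7% = 1.359
Highest: Ashford (3.780).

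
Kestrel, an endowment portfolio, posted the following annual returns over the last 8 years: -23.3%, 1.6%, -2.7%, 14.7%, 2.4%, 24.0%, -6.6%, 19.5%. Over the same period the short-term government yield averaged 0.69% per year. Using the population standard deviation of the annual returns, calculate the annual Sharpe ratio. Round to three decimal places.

0.209

μ = (-23.3 + 1.6 − 2.7 + 14.7 + 2.4 + 24 − 6.6 + 19.5) / 8 = 29.60 / 8 = 3.7000%
Σ(r − μ)² = 1664.8800; population σ = √(1664.8800/8) = 14.4260%
Sharpe = (μ − rf) / σ = (3.7000 − 0.69) / 14.4260 = 3.0100 / 14.4260 = 0.2087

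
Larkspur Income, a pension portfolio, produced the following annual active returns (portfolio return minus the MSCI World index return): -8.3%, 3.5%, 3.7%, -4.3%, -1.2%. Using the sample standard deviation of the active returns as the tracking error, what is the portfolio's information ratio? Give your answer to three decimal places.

-0.256

r̄ = (-8.3 + 3.5 + 3.7 − 4.3 − 1.2) / 5 = -6.60 / 5 = -1.3200%
Σ(r − r̄)² = (-8.3 − (-1.3200))² + (3.5 − (-1.3200))² + (3.7 − (-1.3200))² + … = 106.0480
σ = √[106.0480 / 4] = 5.1490%
IR = r̄ / tracking error = -1.3200 / 5.1490 = -0.2564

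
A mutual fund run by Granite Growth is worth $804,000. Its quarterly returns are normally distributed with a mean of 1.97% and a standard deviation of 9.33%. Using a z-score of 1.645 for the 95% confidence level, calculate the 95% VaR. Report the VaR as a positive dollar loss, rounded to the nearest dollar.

Return at the 95% tail: μ − z·σ = 1.97% − 1.645 × 9.33% = 1.97 − 15.34785 = -13.37785%
VaR = −(-13.37785%) × $804,000 = 13.37785% × $804,000 = $107,558

$107,558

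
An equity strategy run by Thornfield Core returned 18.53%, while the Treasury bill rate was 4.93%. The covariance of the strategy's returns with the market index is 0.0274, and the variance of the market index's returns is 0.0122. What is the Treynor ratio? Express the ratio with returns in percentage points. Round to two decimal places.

β = Cov / Var = 0.0274 / 0.0122 = 2.2459
Treynor = (Rp − Rf) / β = (18.53% − 4.93%) / 2.2459 = 13.60 / 2.2459 = 6.0555

6.06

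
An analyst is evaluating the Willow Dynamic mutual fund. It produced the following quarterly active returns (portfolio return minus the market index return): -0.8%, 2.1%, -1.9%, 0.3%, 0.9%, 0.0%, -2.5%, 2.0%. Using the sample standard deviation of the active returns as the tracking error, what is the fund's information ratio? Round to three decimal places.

0.007

Mean return r̄ = 0.10 / 8 = 0.0125%
Σ(r − r̄)² = (-0.8 − 0.0125)² + (2.1 − 0.0125)² + (-1.9 − 0.0125)² + … = 19.8088
sample σ = √(19.8088 / 7) = √2.8298 = 1.6822%
IR = r̄ / tracking error = 0.0125 / 1.6822 = 0.0074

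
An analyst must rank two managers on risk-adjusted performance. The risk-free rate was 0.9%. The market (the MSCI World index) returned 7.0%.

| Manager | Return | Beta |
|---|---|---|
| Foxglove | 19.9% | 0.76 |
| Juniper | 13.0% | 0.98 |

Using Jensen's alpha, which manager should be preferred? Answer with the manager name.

Foxglove

Foxglove: α = 19.9% − [0.9% + 0.76 × (7.0% − 0.9%)] = 14.364
Juniper: α = 13.0% − [0.9% + 0.98 × (7.0% − 0.9%)] = 6.122
Highest: Foxglove (14.364).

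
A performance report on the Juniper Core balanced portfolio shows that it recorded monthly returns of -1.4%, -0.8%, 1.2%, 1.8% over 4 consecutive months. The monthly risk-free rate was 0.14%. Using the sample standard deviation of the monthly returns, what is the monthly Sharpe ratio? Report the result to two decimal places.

r̄ = (-1.4 − 0.8 + 1.2 + 1.8) / 4 = 0.2000%
Sample std dev = √[7.1200 / 3] = 1.5406%
Sharpe = (r̄ − rf) / σ = (0.2000 − 0.14) / 1.5406 = 0.0600 / 1.5406 = 0.0389

0.04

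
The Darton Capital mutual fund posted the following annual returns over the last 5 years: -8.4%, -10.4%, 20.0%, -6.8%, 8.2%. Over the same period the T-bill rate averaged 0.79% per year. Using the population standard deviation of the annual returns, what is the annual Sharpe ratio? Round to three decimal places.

μ = (-8.4 − 10.4 + 20 − 6.8 + 8.2) / 5 = 2.60 / 5 = 0.5200%
Σ(r − μ)² = (-8.4 − 0.5200)² + (-10.4 − 0.5200)² + (20 − 0.5200)² + … = 690.8480
σ = √[690.8480 / 5] = 11.7546%
Sharpe = (μ − rf) / σ = (0.5200 − 0.79) / 11.7546 = -0.2700 / 11.7546 = -0.0230

-0.023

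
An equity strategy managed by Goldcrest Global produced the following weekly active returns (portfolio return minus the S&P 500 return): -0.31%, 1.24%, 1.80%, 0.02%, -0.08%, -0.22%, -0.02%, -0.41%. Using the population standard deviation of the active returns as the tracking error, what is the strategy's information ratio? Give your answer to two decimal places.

r̄ = (-0.31 + 1.24 + 1.8 + 0.02 − 0.08 − 0.22 − 0.02 − 0.41) / 8 = 2.020 / 8 = 0.2525%
Population σ = √[Σ(r − r̄)² / 8] = √[4.5874 / 8] = √0.5734 = 0.7572%
IR = r̄ / tracking error = 0.2525 / 0.7572 = 0.3335

0.33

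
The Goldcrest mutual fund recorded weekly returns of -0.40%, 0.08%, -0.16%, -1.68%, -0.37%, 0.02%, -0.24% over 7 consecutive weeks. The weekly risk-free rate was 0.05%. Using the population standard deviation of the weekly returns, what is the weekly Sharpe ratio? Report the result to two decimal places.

r̄ = (-0.4 + 0.08 − 0.16 − 1.68 − 0.37 + 0.02 − 0.24) / 7 = -0.3929%
Σ(r − r̄)² = (-0.4 − (-0.3929))² + (0.08 − (-0.3929))² + … = 2.1289
σ = √[2.1289 / 7] = 0.5515%
Sharpe = (r̄ − rf) / σ = (-0.3929 − 0.05) / 0.5515 = -0.4429 / 0.5515 = -0.8031

-0.80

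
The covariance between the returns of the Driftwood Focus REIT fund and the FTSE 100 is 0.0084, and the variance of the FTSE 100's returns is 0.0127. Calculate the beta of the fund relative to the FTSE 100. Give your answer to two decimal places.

β = Cov(Rp, Rm) / Var(Rm) = 0.0084 / 0.0127 = 0.6614

0.66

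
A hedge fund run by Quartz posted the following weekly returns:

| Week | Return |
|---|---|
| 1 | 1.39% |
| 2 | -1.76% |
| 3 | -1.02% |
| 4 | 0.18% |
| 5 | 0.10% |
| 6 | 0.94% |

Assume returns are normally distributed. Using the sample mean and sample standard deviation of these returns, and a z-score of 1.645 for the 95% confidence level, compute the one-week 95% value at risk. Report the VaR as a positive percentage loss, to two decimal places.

1.97

r̄ = (1.39 − 1.76 − 1.02 + 0.18 + 0.1 + 0.94) / 6 = -0.170 / 6 = -0.0283%
Σ(r − r̄)² = (1.39 − (-0.0283))² + (-1.76 − (-0.0283))² + … = 6.9913
σ = √[6.9913 / 5] = 1.1825%
VaR = −(r̄ − z·σ) = −(-0.0283 − 1.645 × 1.1825) = −(-1.9735) = 1.9735%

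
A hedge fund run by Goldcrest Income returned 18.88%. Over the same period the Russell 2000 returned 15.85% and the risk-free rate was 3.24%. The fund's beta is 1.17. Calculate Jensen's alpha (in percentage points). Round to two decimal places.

CAPM expected return = Rf + β(Rm − Rf) = 3.24% + 1.17 × (15.85% − 3.24%) = 3.24 + 1.17 × 12.61 = 17.9937%
Jensen's α = Rp − E[R] = 18.88% − 17.9937% = 0.8863

0.89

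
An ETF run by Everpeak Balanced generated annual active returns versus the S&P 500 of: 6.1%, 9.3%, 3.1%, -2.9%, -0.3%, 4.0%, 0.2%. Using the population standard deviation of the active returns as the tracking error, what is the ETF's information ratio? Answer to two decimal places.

Mean return μ = 19.50 / 7 = 2.7857%
Σ(r − μ)² = 103.5286; population σ = √(103.5286/7) = 3.8458%
IR = μ / tracking error = 2.7857 / 3.8458 = 0.7243

0.72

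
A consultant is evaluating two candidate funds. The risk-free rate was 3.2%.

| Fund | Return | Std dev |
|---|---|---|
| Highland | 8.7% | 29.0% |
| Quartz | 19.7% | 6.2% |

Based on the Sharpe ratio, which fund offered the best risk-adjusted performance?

Highland: Sharpe ratio = (8.7% − 3.2%) / 29.0% = 0.190
Quartz: Sharpe ratio = (19.7% − 3.2%) / 6.2% = 2.661
Highest: Quartz (2.661).

Quartz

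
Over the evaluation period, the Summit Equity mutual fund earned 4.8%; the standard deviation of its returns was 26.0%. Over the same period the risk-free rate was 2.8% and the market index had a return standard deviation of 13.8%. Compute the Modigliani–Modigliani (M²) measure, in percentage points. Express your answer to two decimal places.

3.86

Sharpe = (Rp − Rf) / σp = (4.8% − 2.8%) / 26.0% = 0.0769
M² = Rf + Sharpe × σm = 2.8% + 0.0769 × 13.8% = 3.8612%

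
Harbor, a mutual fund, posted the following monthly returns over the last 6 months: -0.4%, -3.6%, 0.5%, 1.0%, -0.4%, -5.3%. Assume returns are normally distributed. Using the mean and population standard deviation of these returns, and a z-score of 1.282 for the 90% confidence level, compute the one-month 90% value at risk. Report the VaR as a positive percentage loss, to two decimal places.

4.30

r̄ = (-0.4 − 3.6 + 0.5 + 1 − 0.4 − 5.3) / 6 = -8.20 / 6 = -1.3667%
Σ(r − r̄)² = (-0.4 − (-1.3667))² + (-3.6 − (-1.3667))² + (0.5 − (-1.3667))² + … = 31.4133
population σ = √(31.4133 / 6) = √5.2356 = 2.2881%
VaR = −(r̄ − z·σ) = −(-1.3667 − 1.282 × 2.2881) = −(-4.3000) = 4.3000%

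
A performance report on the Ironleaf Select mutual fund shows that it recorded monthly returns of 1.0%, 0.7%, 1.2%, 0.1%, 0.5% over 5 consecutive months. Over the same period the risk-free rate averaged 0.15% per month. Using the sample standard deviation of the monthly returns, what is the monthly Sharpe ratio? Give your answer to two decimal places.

Mean return μ = 3.50 / 5 = 0.7000%
Sample std dev = √[0.7400 / 4] = 0.4301%
Sharpe = (μ − rf) / σ = (0.7000 − 0.15) / 0.4301 = 0.5500 / 0.4301 = 1.2788

1.28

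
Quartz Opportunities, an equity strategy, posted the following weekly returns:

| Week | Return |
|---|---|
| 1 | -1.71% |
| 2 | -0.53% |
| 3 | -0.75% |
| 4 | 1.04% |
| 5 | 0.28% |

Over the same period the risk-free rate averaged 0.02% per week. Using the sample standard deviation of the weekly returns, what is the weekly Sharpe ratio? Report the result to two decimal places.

r̄ = (-1.71 − 0.53 − 0.75 + 1.04 + 0.28) / 5 = -1.670 / 5 = -0.3340%
Σ(r − r̄)² = (-1.71 − (-0.3340))² + (-0.53 − (-0.3340))² + … = 4.3697
σ = √[4.3697 / 4] = 1.0452%
Sharpe = (r̄ − rf) / σ = (-0.3340 − 0.02) / 1.0452 = -0.3540 / 1.0452 = -0.3387

-0.34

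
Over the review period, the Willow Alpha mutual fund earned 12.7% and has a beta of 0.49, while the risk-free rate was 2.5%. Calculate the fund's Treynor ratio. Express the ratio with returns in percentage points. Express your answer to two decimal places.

20.82

Treynor = (Rp − Rf) / β = (12.7% − 2.5%) / 0.49 = 10.20 / 0.49 = 20.8163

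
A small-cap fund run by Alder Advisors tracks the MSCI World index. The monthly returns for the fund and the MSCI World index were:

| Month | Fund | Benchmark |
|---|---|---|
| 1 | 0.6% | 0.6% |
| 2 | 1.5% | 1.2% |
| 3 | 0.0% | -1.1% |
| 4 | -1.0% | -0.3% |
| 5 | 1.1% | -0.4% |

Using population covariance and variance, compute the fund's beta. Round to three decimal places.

r̄p = 0.4400%,  r̄m = 0.0000%
Cov = Σ(rp − r̄p)(rm − r̄m) / 5 = 0.4040
Var(rm) = Σ(rm − r̄m)² / 5 = 0.6520
β = Cov / Var = 0.4040 / 0.6520 = 0.6196

0.620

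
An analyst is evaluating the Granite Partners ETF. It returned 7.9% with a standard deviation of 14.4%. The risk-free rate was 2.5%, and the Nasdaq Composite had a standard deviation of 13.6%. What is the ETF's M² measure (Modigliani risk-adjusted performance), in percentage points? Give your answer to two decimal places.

7.60

Sharpe = (Rp − Rf) / σp = (7.9% − 2.5%) / 14.4% = 0.3750
M² = Rf + Sharpe × σm = 2.5% + 0.3750 × 13.6% = 7.6000%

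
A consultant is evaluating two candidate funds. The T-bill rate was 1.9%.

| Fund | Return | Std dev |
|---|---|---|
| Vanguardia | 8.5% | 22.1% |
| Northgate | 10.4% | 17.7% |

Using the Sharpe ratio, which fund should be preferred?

Vanguardia: Sharpe ratio = (8.5% − 1.9%) / 22.1% = 0.299
Northgate: Sharpe ratio = (10.4% − 1.9%) / 17.7% = 0.480
Highest: Northgate (0.480).

Northgate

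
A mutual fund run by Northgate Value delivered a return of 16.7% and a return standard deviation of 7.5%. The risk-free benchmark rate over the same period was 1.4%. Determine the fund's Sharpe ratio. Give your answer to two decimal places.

Sharpe = (Rp − Rf) / σp = (16.7% − 1.4%) / 7.5% = 15.30% / 7.5% = 2.0400

2.04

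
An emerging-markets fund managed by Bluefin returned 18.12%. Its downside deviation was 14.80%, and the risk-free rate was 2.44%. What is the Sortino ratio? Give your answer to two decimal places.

1.06

Sortino = (Rp − Rf) / σd = (18.12% − 2.44%) / 14.80% = 15.68% / 14.80% = 1.0595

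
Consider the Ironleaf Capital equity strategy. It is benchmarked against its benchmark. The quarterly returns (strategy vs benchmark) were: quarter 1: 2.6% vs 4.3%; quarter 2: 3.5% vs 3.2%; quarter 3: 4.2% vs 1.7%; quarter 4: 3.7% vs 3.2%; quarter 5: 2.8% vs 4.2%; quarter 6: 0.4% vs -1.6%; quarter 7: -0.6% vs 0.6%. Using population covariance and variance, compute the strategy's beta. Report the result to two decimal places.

r̄p = 2.3714%,  r̄m = 2.2286%
Cov = Σ(rp − r̄p)(rm − r̄m) / 7 = 2.1608
Var(rm) = Σ(rm − r̄m)² / 7 = 3.9506
β = Cov / Var = 2.1608 / 3.9506 = 0.5470

0.55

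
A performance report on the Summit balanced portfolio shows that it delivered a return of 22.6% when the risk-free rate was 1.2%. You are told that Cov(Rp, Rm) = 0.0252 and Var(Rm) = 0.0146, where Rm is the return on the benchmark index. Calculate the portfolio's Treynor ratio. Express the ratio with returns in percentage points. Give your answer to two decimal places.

β = Cov / Var = 0.0252 / 0.0146 = 1.7260
Treynor = (Rp − Rf) / β = (22.6% − 1.2%) / 1.7260 = 21.40 / 1.7260 = 12.3986

12.40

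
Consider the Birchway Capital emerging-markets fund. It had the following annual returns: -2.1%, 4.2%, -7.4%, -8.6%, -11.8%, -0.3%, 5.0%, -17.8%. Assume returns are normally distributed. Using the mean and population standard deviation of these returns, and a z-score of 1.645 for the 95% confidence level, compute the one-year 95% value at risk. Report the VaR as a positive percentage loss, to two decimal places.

17.10

μ = (-2.1 + 4.2 − 7.4 − 8.6 − 11.8 − 0.3 + 5 − 17.8) / 8 = -4.8500%
Σ(r − μ)² = 443.7600; population σ = √(443.7600/8) = 7.4478%
VaR = −(μ − z·σ) = −(-4.8500 − 1.645 × 7.4478) = −(-17.1016) = 17.1016%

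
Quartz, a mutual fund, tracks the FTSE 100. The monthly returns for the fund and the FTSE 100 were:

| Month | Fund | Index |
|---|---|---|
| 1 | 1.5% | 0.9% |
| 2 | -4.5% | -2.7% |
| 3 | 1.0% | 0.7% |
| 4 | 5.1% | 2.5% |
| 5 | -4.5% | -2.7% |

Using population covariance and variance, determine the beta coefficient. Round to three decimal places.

r̄p = -0.2800%,  r̄m = -0.2600%
Cov = Σ(rp − r̄p)(rm − r̄m) / 5 = 7.7472
Var(rm) = Σ(rm − r̄m)² / 5 = 4.3584
β = Cov / Var = 7.7472 / 4.3584 = 1.7775

1.778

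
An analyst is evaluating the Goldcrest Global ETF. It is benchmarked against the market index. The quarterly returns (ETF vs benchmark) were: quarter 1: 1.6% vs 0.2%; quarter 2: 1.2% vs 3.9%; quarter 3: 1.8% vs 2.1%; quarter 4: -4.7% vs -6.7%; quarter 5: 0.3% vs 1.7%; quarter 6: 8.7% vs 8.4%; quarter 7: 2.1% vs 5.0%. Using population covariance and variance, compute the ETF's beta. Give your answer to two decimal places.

0.77

r̄p = 1.5714%,  r̄m = 2.0857%
Cov = Σ(rp − r̄p)(rm − r̄m) / 7 = 14.4882
Var(rm) = Σ(rm − r̄m)² / 7 = 18.9355
β = Cov / Var = 14.4882 / 18.9355 = 0.7651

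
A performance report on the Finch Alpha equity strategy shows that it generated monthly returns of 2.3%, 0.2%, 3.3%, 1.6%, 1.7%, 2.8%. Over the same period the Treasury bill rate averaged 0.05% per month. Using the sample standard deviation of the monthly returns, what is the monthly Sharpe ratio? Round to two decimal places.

r̄ = (2.3 + 0.2 + 3.3 + 1.6 + 1.7 + 2.8) / 6 = 11.90 / 6 = 1.9833%
Sample σ = √[Σ(r − r̄)² / 5] = √[5.9083 / 5] = √1.1817 = 1.0871%
Sharpe = (r̄ − rf) / σ = (1.9833 − 0.05) / 1.0871 = 1.9333 / 1.0871 = 1.7784

1.78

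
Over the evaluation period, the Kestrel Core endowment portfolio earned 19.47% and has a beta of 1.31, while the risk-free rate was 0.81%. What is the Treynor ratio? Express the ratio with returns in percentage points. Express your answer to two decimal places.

Treynor = (Rp − Rf) / β = (19.47% − 0.81%) / 1.31 = 18.66 / 1.31 = 14.2443

14.24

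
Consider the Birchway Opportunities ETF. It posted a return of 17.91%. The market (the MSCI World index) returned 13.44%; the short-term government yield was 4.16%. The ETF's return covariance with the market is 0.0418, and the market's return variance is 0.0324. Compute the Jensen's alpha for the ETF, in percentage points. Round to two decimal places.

β = Cov / Var = 0.0418 / 0.0324 = 1.2901
E[R] = Rf + β(Rm − Rf) = 4.16% + 1.2901 × (13.44% − 4.16%) = 16.1321%
α = Rp − E[R] = 17.91% − 16.1321% = 1.7779

1.78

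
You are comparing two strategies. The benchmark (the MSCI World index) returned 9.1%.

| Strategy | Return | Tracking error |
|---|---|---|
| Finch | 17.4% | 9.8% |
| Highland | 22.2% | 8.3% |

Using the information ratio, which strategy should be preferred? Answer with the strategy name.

Finch: IR = (17.4% − 9.1%) / 9.8% = 0.847
Highland: IR = (22.2% − 9.1%) / 8.3% = 1.578
Highest: Highland (1.578).

Highland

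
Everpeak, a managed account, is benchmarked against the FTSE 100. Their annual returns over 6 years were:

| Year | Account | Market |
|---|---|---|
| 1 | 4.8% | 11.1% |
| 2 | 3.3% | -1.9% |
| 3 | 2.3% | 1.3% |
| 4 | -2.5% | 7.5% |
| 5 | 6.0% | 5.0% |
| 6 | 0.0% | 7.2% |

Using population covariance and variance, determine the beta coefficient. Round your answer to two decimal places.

r̄p = 2.3167%,  r̄m = 5.0333%
Cov = Σ(rp − r̄p)(rm − r̄m) / 6 = -1.4522
Var(rm) = Σ(rm − r̄m)² / 6 = 18.2656
β = Cov / Var = -1.4522 / 18.2656 = -0.0795

-0.08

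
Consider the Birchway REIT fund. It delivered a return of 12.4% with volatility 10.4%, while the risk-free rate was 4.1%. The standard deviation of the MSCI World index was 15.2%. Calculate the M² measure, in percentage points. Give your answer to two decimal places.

16.23

Sharpe = (Rp − Rf) / σp = (12.4% − 4.1%) / 10.4% = 0.7981
M² = Rf + Sharpe × σm = 4.1% + 0.7981 × 15.2% = 16.2311%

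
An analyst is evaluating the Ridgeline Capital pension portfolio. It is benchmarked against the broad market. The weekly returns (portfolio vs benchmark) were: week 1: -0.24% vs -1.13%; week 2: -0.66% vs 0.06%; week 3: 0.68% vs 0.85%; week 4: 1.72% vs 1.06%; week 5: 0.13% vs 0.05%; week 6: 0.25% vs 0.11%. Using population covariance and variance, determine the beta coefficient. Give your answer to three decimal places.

r̄p = 0.3133%,  r̄m = 0.1667%
Cov = Σ(rp − r̄p)(rm − r̄m) / 6 = 0.3922
Var(rm) = Σ(rm − r̄m)² / 6 = 0.4958
β = Cov / Var = 0.3922 / 0.4958 = 0.7910

0.791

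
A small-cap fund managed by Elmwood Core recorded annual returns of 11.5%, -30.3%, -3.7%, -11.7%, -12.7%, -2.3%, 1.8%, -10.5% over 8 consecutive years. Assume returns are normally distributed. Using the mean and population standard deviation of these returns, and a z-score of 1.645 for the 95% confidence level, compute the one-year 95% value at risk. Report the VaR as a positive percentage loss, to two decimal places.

26.19

r̄ = (11.5 − 30.3 − 3.7 − 11.7 − 12.7 − 2.3 + 1.8 − 10.5) / 8 = -7.2375%
Σ(r − r̄)² = 1061.9388; population σ = √(1061.9388/8) = 11.5214%
VaR = −(r̄ − z·σ) = −(-7.2375 − 1.645 × 11.5214) = −(-26.1902) = 26.1902%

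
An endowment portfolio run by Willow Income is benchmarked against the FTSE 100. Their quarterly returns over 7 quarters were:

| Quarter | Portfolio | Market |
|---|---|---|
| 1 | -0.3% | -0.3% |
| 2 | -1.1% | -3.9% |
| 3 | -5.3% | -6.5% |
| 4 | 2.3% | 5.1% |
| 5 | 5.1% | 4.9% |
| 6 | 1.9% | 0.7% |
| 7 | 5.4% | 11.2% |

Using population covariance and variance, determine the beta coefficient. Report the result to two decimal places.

r̄p = 1.1429%,  r̄m = 1.6000%
Cov = Σ(rp − r̄p)(rm − r̄m) / 7 = 17.7943
Var(rm) = Σ(rm − r̄m)² / 7 = 30.7971
β = Cov / Var = 17.7943 / 30.7971 = 0.5778

0.58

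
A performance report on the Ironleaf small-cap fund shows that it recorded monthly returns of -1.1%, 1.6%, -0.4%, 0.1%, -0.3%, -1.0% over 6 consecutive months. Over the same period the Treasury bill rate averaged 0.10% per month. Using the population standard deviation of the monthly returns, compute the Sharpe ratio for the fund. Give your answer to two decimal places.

r̄ = (-1.1 + 1.6 − 0.4 + 0.1 − 0.3 − 1) / 6 = -1.10 / 6 = -0.1833%
Σ(r − r̄)² = 4.8283; population σ = √(4.8283/6) = 0.8971%
Sharpe = (r̄ − rf) / σ = (-0.1833 − 0.1) / 0.8971 = -0.2833 / 0.8971 = -0.3158

-0.32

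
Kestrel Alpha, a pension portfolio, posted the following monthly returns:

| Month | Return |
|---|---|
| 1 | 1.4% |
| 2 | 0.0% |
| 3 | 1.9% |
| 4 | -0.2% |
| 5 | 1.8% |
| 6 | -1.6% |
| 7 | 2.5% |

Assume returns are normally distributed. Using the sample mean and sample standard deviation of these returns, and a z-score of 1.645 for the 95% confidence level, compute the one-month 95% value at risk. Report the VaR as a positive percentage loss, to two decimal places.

1.58

Mean return μ = 5.80 / 7 = 0.8286%
Sample std dev = √[12.8543 / 6] = 1.4637%
VaR = −(μ − z·σ) = −(0.8286 − 1.645 × 1.4637) = −(-1.5792) = 1.5792%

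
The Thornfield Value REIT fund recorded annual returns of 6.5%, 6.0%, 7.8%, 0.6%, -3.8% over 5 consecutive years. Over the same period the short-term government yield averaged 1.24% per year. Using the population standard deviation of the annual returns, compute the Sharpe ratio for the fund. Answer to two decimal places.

r̄ = (6.5 + 6 + 7.8 + 0.6 − 3.8) / 5 = 17.10 / 5 = 3.4200%
Population std dev = √[95.4080 / 5] = 4.3682%
Sharpe = (r̄ − rf) / σ = (3.4200 − 1.24) / 4.3682 = 2.1800 / 4.3682 = 0.4991

0.50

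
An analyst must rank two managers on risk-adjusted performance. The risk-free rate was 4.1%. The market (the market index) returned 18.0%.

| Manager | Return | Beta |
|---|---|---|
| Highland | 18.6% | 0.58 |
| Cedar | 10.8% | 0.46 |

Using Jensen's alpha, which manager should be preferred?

Highland: α = 18.6% − [4.1% + 0.58 × (18.0% − 4.1%)] = 6.438
Cedar: α = 10.8% − [4.1% + 0.46 × (18.0% − 4.1%)] = 0.306
Highest: Highland (6.438).

Highland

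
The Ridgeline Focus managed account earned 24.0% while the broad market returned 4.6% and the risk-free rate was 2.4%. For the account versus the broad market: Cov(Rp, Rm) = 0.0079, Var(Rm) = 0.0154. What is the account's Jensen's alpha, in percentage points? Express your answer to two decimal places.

β = Cov / Var = 0.0079 / 0.0154 = 0.5130
E[R] = Rf + β(Rm − Rf) = 2.4% + 0.5130 × (4.6% − 2.4%) = 3.5286%
α = Rp − E[R] = 24.0% − 3.5286% = 20.4714

20.47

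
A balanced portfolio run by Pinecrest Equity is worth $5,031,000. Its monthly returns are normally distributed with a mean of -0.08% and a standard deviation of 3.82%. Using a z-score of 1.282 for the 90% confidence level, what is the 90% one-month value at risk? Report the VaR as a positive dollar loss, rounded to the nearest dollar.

$250,405

Return at the 90% tail: μ − z·σ = -0.08% − 1.282 × 3.82% = -0.08 − 4.89724 = -4.97724%
VaR = −(-4.97724%) × $5,031,000 = 4.97724% × $5,031,000 = $250,405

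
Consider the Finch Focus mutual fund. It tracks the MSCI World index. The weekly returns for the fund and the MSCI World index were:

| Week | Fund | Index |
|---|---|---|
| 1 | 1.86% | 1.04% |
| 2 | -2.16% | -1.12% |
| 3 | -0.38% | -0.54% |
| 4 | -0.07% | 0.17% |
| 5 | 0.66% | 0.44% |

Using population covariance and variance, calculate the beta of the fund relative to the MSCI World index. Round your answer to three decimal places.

1.697

r̄p = -0.0180%,  r̄m = -0.0020%
Cov = Σ(rp − r̄p)(rm − r̄m) / 5 = 0.9674
Var(rm) = Σ(rm − r̄m)² / 5 = 0.5700
β = Cov / Var = 0.9674 / 0.5700 = 1.6972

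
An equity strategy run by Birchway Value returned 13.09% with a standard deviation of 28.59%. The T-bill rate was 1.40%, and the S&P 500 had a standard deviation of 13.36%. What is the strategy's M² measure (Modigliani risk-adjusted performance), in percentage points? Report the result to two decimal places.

Sharpe = (Rp − Rf) / σp = (13.09% − 1.40%) / 28.59% = 0.4089
M² = Rf + Sharpe × σm = 1.40% + 0.4089 × 13.36% = 6.8629%

6.86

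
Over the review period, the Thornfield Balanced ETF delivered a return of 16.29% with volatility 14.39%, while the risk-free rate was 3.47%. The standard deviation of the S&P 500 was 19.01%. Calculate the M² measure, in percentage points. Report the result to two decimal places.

20.41

Sharpe = (Rp − Rf) / σp = (16.29% − 3.47%) / 14.39% = 0.8909
M² = Rf + Sharpe × σm = 3.47% + 0.8909 × 19.01% = 20.4060%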